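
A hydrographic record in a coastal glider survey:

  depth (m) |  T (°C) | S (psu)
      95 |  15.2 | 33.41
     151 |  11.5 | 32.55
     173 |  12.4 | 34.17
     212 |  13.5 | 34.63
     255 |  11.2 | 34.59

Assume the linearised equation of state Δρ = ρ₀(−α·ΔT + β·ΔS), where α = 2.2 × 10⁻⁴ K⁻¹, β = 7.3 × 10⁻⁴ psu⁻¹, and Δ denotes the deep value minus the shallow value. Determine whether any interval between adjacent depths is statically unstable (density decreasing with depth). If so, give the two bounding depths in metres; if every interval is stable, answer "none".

Evaluate Δρ/ρ₀ = −αΔT + βΔS across each adjacent pair:
  95–151 m: −αΔT+βΔS = −(2.2 × 10⁻⁴)(-3.7)+(7.3 × 10⁻⁴)(-0.86) = 1.9 × 10⁻⁴ → stable
  151–173 m: −αΔT+βΔS = −(2.2 × 10⁻⁴)(+0.9)+(7.3 × 10⁻⁴)(+1.62) = 9.8 × 10⁻⁴ → stable
  173–212 m: −αΔT+βΔS = −(2.2 × 10⁻⁴)(+1.1)+(7.3 × 10⁻⁴)(+0.46) = 9.4 × 10⁻⁵ → stable
  212–255 m: −αΔT+βΔS = −(2.2 × 10⁻⁴)(-2.3)+(7.3 × 10⁻⁴)(-0.04) = 4.8 × 10⁻⁴ → stable
Every interval has Δρ > 0: the column is stably stratified throughout.

none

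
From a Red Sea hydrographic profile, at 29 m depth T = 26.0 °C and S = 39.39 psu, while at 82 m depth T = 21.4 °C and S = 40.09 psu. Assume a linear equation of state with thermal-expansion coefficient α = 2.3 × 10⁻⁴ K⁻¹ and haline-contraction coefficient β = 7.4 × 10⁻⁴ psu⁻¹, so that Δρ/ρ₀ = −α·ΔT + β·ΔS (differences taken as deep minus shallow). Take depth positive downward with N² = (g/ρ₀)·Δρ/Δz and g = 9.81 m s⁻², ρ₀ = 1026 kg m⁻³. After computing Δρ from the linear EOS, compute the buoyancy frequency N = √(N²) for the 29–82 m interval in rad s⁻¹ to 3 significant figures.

0.0171 rad s⁻¹

ΔT = -4.6 K, ΔS = +0.70 psu (deep − shallow).
Δρ/ρ₀ = −αΔT + βΔS = 1.058 × 10⁻³ + 5.18 × 10⁻⁴ = 1.576 × 10⁻³, so Δρ ≈ 1.617 kg m⁻³.
N² = (g/ρ₀)·Δρ/Δz = g·(Δρ/ρ₀)/Δz = 9.81 × 1.576 × 10⁻³ / 53 = 2.9171 × 10⁻⁴ s⁻².
N = √(2.9171 × 10⁻⁴) = 0.017080 rad s⁻¹ ≈ 0.0171 rad s⁻¹.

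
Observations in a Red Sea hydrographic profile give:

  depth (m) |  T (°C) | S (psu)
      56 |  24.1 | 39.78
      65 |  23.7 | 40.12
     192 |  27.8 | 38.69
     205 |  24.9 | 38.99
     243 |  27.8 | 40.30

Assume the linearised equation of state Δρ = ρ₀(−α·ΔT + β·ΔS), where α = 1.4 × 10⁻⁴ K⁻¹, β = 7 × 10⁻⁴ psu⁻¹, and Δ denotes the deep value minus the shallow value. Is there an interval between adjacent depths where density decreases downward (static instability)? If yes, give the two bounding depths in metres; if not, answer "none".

65–192 m

Evaluate Δρ/ρ₀ = −αΔT + βΔS across each adjacent pair:
  56–65 m: −αΔT+βΔS = −(1.4 × 10⁻⁴)(-0.4)+(7 × 10⁻⁴)(+0.34) = 2.9 × 10⁻⁴ → stable
  65–192 m: −αΔT+βΔS = −(1.4 × 10⁻⁴)(+4.1)+(7 × 10⁻⁴)(-1.43) = -1.6 × 10⁻³ → UNSTABLE
  192–205 m: −αΔT+βΔS = −(1.4 × 10⁻⁴)(-2.9)+(7 × 10⁻⁴)(+0.30) = 6.2 × 10⁻⁴ → stable
  205–243 m: −αΔT+βΔS = −(1.4 × 10⁻⁴)(+2.9)+(7 × 10⁻⁴)(+1.31) = 5.1 × 10⁻⁴ → stable
The 65–192 m interval has Δρ < 0: lighter water underlies denser water.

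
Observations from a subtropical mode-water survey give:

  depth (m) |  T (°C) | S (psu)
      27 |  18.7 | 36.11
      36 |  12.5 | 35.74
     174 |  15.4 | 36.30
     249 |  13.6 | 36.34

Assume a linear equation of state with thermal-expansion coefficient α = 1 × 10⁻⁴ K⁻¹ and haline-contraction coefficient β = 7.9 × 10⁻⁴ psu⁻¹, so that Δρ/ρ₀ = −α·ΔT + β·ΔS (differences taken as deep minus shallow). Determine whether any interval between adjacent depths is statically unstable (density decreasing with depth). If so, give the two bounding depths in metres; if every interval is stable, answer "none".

Evaluate Δρ/ρ₀ = −αΔT + βΔS across each adjacent pair:
  27–36 m: −αΔT+βΔS = −(1 × 10⁻⁴)(-6.2)+(7.9 × 10⁻⁴)(-0.37) = 3.3 × 10⁻⁴ → stable
  36–174 m: −αΔT+βΔS = −(1 × 10⁻⁴)(+2.9)+(7.9 × 10⁻⁴)(+0.56) = 1.5 × 10⁻⁴ → stable
  174–249 m: −αΔT+βΔS = −(1 × 10⁻⁴)(-1.8)+(7.9 × 10⁻⁴)(+0.04) = 2.1 × 10⁻⁴ → stable
Every interval has Δρ > 0: the column is stably stratified throughout.

none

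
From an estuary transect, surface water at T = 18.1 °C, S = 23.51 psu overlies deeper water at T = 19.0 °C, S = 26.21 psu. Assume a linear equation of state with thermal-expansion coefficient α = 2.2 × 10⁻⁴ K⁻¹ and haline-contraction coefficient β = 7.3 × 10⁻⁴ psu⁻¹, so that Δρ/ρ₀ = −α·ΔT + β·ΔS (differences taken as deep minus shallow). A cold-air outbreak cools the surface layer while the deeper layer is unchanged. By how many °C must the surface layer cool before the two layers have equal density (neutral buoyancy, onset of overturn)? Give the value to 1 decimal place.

Neutral buoyancy requires Δρ = 0, i.e. −α(T_deep − T_surf′) + β(S_deep − S_surf) = 0.
T_surf′ = T_deep − (β/α)·ΔS = 19.0 − (7.3 × 10⁻⁴/2.2 × 10⁻⁴)·(+2.70) = 10.041 °C.
Cooling required: 18.1 − (10.041) = 8.059 °C.

8.1 °C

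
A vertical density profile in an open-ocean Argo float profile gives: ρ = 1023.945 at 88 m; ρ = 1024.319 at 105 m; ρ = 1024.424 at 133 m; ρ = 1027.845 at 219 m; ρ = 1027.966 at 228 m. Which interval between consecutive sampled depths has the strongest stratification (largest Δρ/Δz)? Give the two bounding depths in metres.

133–219 m

Compute the density gradient over each adjacent pair:
  88–105 m: Δρ/Δz = 0.374/17 = 0.022 kg m⁻⁴
  105–133 m: Δρ/Δz = 0.105/28 = 3.7 × 10⁻³ kg m⁻⁴
  133–219 m: Δρ/Δz = 3.421/86 = 0.040 kg m⁻⁴
  219–228 m: Δρ/Δz = 0.121/9 = 0.013 kg m⁻⁴
The largest gradient is in the 133–219 m interval — the pycnocline.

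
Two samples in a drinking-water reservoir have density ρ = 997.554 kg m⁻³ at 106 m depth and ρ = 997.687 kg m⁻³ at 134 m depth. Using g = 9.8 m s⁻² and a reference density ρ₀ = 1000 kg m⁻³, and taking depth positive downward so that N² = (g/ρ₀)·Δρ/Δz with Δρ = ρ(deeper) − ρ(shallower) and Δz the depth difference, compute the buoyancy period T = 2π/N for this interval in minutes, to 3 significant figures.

15.3 min

Δρ = 997.687 − 997.554 = 0.133 kg m⁻³ over Δz = 134 − 106 = 28 m.
N² = (9.8/1000) × (0.133/28) = 4.6550 × 10⁻⁵ s⁻².
N = √(4.6550 × 10⁻⁵) = 6.8228 × 10⁻³ rad s⁻¹, so T = 2π/N = 920.91 s = 15.348 min ≈ 15.3 min.
N² > 0, so the interval is statically stable.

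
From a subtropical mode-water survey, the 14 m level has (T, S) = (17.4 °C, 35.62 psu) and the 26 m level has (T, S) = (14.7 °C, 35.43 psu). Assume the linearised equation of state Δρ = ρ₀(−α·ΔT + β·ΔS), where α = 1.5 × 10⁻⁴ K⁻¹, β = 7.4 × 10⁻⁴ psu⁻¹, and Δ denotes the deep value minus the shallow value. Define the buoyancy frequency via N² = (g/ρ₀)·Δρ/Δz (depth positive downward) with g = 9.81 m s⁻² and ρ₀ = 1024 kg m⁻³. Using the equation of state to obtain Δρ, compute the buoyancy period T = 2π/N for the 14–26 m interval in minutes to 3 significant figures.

ΔT = -2.7 K, ΔS = -0.19 psu (deep − shallow).
Δρ/ρ₀ = −αΔT + βΔS = 4.05 × 10⁻⁴ − 1.406 × 10⁻⁴ = 2.644 × 10⁻⁴, so Δρ ≈ 0.2707 kg m⁻³.
N² = (g/ρ₀)·Δρ/Δz = g·(Δρ/ρ₀)/Δz = 9.81 × 2.644 × 10⁻⁴ / 12 = 2.1615 × 10⁻⁴ s⁻².
N = √(2.1615 × 10⁻⁴) = 0.014702 rad s⁻¹ → T = 2π/N = 427.37 s = 7.1228 min ≈ 7.12 min.

7.12 min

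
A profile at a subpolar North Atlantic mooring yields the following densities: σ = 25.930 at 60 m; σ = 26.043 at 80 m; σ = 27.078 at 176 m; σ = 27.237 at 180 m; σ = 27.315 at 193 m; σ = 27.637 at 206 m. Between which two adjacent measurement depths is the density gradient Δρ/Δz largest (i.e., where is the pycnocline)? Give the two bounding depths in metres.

176–180 m

Compute the density gradient over each adjacent pair:
  60–80 m: Δρ/Δz = 0.113/20 = 5.7 × 10⁻³ kg m⁻⁴
  80–176 m: Δρ/Δz = 1.035/96 = 0.011 kg m⁻⁴
  176–180 m: Δρ/Δz = 0.159/4 = 0.040 kg m⁻⁴
  180–193 m: Δρ/Δz = 0.078/13 = 6.0 × 10⁻³ kg m⁻⁴
  193–206 m: Δρ/Δz = 0.322/13 = 0.025 kg m⁻⁴
The largest gradient is in the 176–180 m interval — the pycnocline.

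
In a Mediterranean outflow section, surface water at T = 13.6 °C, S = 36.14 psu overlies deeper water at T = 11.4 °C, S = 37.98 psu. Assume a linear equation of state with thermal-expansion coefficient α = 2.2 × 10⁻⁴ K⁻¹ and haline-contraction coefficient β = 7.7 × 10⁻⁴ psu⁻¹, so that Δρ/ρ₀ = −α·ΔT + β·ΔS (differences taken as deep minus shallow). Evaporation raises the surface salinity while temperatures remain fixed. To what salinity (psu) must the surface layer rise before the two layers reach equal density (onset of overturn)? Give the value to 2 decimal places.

Neutral buoyancy requires −α(T_deep − T_surf) + β(S_deep − S_surf′) = 0.
S_surf′ = S_deep − (α/β)·ΔT = 37.98 − (2.2 × 10⁻⁴/7.7 × 10⁻⁴)·(-2.2) = 38.6086 psu.
Increase required: 38.6086 − 36.14 = 2.4686 psu.

38.61 psu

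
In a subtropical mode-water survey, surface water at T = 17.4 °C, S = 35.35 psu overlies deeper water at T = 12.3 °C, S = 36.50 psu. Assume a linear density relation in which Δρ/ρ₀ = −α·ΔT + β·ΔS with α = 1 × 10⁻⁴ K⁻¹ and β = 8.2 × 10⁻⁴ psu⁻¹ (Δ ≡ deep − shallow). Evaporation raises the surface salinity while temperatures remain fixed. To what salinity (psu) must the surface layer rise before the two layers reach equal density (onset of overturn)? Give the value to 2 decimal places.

Neutral buoyancy requires −α(T_deep − T_surf) + β(S_deep − S_surf′) = 0.
S_surf′ = S_deep − (α/β)·ΔT = 36.50 − (1 × 10⁻⁴/8.2 × 10⁻⁴)·(-5.1) = 37.1220 psu.
Increase required: 37.1220 − 35.35 = 1.7720 psu.

37.12 psu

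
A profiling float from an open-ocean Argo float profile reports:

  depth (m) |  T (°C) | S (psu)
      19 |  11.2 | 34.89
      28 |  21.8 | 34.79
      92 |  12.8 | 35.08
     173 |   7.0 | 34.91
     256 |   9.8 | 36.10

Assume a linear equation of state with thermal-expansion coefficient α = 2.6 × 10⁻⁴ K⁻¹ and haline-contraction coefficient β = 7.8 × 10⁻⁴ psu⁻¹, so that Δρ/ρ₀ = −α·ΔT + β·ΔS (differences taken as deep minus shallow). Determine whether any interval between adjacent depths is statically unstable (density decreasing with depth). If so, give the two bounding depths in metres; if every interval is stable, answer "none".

19–28 m

Evaluate Δρ/ρ₀ = −αΔT + βΔS across each adjacent pair:
  19–28 m: −αΔT+βΔS = −(2.6 × 10⁻⁴)(+10.6)+(7.8 × 10⁻⁴)(-0.10) = -2.8 × 10⁻³ → UNSTABLE
  28–92 m: −αΔT+βΔS = −(2.6 × 10⁻⁴)(-9.0)+(7.8 × 10⁻⁴)(+0.29) = 2.6 × 10⁻³ → stable
  92–173 m: −αΔT+βΔS = −(2.6 × 10⁻⁴)(-5.8)+(7.8 × 10⁻⁴)(-0.17) = 1.4 × 10⁻³ → stable
  173–256 m: −αΔT+βΔS = −(2.6 × 10⁻⁴)(+2.8)+(7.8 × 10⁻⁴)(+1.19) = 2.0 × 10⁻⁴ → stable
The 19–28 m interval has Δρ < 0: lighter water underlies denser water.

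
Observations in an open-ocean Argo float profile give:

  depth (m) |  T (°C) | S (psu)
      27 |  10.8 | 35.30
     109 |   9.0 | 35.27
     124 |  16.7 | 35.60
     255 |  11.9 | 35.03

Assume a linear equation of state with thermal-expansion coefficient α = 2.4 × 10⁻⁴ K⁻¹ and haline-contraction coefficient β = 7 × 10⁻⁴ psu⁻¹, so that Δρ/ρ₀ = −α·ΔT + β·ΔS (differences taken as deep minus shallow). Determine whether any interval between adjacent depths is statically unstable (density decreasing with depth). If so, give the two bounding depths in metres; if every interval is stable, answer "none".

109–124 m

Evaluate Δρ/ρ₀ = −αΔT + βΔS across each adjacent pair:
  27–109 m: −αΔT+βΔS = −(2.4 × 10⁻⁴)(-1.8)+(7 × 10⁻⁴)(-0.03) = 4.1 × 10⁻⁴ → stable
  109–124 m: −αΔT+βΔS = −(2.4 × 10⁻⁴)(+7.7)+(7 × 10⁻⁴)(+0.33) = -1.6 × 10⁻³ → UNSTABLE
  124–255 m: −αΔT+βΔS = −(2.4 × 10⁻⁴)(-4.8)+(7 × 10⁻⁴)(-0.57) = 7.5 × 10⁻⁴ → stable
The 109–124 m interval has Δρ < 0: lighter water underlies denser water.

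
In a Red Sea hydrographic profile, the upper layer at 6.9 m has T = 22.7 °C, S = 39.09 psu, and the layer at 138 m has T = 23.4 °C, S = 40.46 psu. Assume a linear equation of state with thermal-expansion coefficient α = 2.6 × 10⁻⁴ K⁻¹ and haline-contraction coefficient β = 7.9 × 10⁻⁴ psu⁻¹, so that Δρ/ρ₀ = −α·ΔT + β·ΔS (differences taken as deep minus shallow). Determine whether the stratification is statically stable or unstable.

stable

ΔT = 23.4 − 22.7 = +0.7 K and ΔS = 40.46 − 39.09 = +1.37 psu (deep − shallow).
−αΔT = -1.82 × 10⁻⁴; βΔS = 1.0823 × 10⁻³; sum Δρ/ρ₀ = 9.003 × 10⁻⁴.
Δρ/ρ₀ > 0, so Δρ > 0: deeper water is denser → statically stable.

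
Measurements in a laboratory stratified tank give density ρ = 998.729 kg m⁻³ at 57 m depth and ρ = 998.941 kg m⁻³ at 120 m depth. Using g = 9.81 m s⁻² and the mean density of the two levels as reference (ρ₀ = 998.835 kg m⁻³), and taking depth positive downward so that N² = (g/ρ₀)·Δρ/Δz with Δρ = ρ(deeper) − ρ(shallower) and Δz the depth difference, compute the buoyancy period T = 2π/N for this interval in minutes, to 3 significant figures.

Δρ = 998.941 − 998.729 = 0.212 kg m⁻³ over Δz = 120 − 57 = 63 m.
N² = (9.81/998.835) × (0.212/63) = 3.3050 × 10⁻⁵ s⁻².
N = √(3.3050 × 10⁻⁵) = 5.7489 × 10⁻³ rad s⁻¹, so T = 2π/N = 1.0929 × 10³ s = 18.215 min ≈ 18.2 min.
N² > 0, so the interval is statically stable.

18.2 min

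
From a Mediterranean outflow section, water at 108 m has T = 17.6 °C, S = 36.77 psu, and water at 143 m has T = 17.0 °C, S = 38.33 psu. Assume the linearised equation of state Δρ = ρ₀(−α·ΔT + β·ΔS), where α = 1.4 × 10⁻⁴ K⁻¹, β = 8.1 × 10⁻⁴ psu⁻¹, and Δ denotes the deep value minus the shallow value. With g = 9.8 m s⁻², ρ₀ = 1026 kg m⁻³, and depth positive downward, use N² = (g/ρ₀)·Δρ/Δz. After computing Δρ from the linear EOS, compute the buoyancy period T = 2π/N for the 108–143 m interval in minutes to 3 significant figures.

5.39 min

ΔT = -0.6 K, ΔS = +1.56 psu (deep − shallow).
Δρ/ρ₀ = −αΔT + βΔS = 8.40 × 10⁻⁵ + 1.2636 × 10⁻³ = 1.3476 × 10⁻³, so Δρ ≈ 1.383 kg m⁻³.
N² = (g/ρ₀)·Δρ/Δz = g·(Δρ/ρ₀)/Δz = 9.8 × 1.3476 × 10⁻³ / 35 = 3.7733 × 10⁻⁴ s⁻².
N = √(3.7733 × 10⁻⁴) = 0.019425 rad s⁻¹ → T = 2π/N = 323.46 s = 5.3910 min ≈ 5.39 min.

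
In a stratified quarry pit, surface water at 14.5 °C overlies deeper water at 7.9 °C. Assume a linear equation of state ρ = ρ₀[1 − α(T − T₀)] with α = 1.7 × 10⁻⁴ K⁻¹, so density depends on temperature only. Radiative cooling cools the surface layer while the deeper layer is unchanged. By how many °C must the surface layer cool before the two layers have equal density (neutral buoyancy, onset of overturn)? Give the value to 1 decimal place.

With temperature the only control, equal density requires T_surf′ = T_deep.
T_surf′ = 7.9 °C.
Cooling required: 14.5 − 7.9 = 6.6 °C.

6.6 °C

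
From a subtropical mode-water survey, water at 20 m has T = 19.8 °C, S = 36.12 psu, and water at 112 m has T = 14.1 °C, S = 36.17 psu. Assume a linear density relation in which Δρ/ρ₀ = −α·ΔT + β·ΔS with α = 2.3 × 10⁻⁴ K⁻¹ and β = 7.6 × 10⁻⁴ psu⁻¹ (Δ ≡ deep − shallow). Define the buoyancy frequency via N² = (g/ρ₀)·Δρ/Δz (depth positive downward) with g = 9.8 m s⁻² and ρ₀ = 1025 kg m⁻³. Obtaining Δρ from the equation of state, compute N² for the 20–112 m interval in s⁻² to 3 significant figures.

1.44 × 10⁻⁴ s⁻²

ΔT = -5.7 K, ΔS = +0.05 psu (deep − shallow).
Δρ/ρ₀ = −αΔT + βΔS = 1.311 × 10⁻³ + 3.80 × 10⁻⁵ = 1.349 × 10⁻³, so Δρ ≈ 1.383 kg m⁻³.
N² = (g/ρ₀)·Δρ/Δz = g·(Δρ/ρ₀)/Δz = 9.8 × 1.349 × 10⁻³ / 92 = 1.4370 × 10⁻⁴ s⁻² ≈ 1.44 × 10⁻⁴ s⁻².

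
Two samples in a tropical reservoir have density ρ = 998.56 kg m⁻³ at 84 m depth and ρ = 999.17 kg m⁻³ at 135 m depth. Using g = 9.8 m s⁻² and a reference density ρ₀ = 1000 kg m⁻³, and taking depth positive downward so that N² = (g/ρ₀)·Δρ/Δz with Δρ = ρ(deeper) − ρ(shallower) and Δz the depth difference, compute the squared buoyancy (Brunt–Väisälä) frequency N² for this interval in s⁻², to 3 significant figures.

Δρ = 999.17 − 998.56 = 0.61 kg m⁻³ over Δz = 135 − 84 = 51 m.
N² = (9.8/1000) × (0.61/51) = 1.1722 × 10⁻⁴ s⁻² ≈ 1.17 × 10⁻⁴ s⁻².

1.17 × 10⁻⁴ s⁻²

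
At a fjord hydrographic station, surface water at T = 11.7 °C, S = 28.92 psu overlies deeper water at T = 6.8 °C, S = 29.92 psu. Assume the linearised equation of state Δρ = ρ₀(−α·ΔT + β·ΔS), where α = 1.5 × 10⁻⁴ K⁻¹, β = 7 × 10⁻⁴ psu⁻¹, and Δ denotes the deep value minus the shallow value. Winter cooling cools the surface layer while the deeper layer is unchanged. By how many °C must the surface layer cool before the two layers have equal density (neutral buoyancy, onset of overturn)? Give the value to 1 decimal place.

Neutral buoyancy requires Δρ = 0, i.e. −α(T_deep − T_surf′) + β(S_deep − S_surf) = 0.
T_surf′ = T_deep − (β/α)·ΔS = 6.8 − (7 × 10⁻⁴/1.5 × 10⁻⁴)·(+1.00) = 2.133 °C.
Cooling required: 11.7 − (2.133) = 9.567 °C.

9.6 °C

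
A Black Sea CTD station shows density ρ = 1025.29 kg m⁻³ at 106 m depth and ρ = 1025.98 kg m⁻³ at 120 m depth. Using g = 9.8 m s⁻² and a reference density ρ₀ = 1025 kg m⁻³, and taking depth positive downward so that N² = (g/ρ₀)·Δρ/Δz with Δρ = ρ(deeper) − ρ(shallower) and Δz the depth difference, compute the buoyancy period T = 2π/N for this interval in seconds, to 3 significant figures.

289 s

Δρ = 1025.98 − 1025.29 = 0.69 kg m⁻³ over Δz = 120 − 106 = 14 m.
N² = (9.8/1025) × (0.69/14) = 4.7122 × 10⁻⁴ s⁻².
N = √(4.7122 × 10⁻⁴) = 0.021708 rad s⁻¹, so T = 2π/N = 289.44 s ≈ 289 s.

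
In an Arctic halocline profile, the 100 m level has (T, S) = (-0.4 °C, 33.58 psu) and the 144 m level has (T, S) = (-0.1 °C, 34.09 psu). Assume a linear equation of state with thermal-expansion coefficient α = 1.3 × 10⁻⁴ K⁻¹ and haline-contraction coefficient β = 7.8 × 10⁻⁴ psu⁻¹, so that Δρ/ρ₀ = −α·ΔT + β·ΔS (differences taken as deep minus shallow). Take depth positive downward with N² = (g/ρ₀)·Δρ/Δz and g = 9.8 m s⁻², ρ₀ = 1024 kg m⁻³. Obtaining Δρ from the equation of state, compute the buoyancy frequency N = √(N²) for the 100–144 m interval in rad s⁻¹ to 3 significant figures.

ΔT = +0.3 K, ΔS = +0.51 psu (deep − shallow).
Δρ/ρ₀ = −αΔT + βΔS = -3.90 × 10⁻⁵ + 3.978 × 10⁻⁴ = 3.588 × 10⁻⁴, so Δρ ≈ 0.3674 kg m⁻³.
N² = (g/ρ₀)·Δρ/Δz = g·(Δρ/ρ₀)/Δz = 9.8 × 3.588 × 10⁻⁴ / 44 = 7.9915 × 10⁻⁵ s⁻².
N = √(7.9915 × 10⁻⁵) = 8.9395 × 10⁻³ rad s⁻¹ ≈ 8.94 × 10⁻³ rad s⁻¹.

8.94 × 10⁻³ rad s⁻¹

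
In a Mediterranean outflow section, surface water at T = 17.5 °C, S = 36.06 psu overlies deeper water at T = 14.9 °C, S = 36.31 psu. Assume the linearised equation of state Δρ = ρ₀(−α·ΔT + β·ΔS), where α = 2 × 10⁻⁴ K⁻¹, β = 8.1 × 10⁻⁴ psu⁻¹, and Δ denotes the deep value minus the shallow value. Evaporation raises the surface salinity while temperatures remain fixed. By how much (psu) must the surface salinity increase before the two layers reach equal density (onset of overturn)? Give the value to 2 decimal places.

0.89 psu

Neutral buoyancy requires −α(T_deep − T_surf) + β(S_deep − S_surf′) = 0.
S_surf′ = S_deep − (α/β)·ΔT = 36.31 − (2 × 10⁻⁴/8.1 × 10⁻⁴)·(-2.6) = 36.9520 psu.
Increase required: 36.9520 − 36.06 = 0.8920 psu.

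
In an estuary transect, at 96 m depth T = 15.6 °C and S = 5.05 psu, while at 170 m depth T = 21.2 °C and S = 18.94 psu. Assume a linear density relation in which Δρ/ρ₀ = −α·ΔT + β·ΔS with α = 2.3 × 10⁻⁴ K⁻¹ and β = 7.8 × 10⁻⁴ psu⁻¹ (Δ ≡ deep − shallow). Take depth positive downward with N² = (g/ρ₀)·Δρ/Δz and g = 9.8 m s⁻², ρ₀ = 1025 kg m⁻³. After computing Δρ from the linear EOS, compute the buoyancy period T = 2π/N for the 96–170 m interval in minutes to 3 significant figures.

2.95 min

ΔT = +5.6 K, ΔS = +13.89 psu (deep − shallow).
Δρ/ρ₀ = −αΔT + βΔS = -1.288 × 10⁻³ + 0.0108342 = 9.5462 × 10⁻³, so Δρ ≈ 9.785 kg m⁻³.
N² = (g/ρ₀)·Δρ/Δz = g·(Δρ/ρ₀)/Δz = 9.8 × 9.5462 × 10⁻³ / 74 = 1.2642 × 10⁻³ s⁻².
N = √(1.2642 × 10⁻³) = 0.035556 rad s⁻¹ → T = 2π/N = 176.71 s = 2.9452 min ≈ 2.95 min.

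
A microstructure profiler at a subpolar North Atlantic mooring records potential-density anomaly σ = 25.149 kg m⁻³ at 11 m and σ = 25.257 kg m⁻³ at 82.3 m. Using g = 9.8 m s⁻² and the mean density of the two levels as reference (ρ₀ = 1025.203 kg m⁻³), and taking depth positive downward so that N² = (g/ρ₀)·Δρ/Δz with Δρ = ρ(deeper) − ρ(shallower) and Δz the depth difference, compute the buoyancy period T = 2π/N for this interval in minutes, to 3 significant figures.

27.5 min

Δρ = 1025.257 − 1025.149 = 0.108 kg m⁻³ over Δz = 82.3 − 11 = 71.3 m.
N² = (9.8/1025.203) × (0.108/71.3) = 1.4479 × 10⁻⁵ s⁻².
N = √(1.4479 × 10⁻⁵) = 3.8051 × 10⁻³ rad s⁻¹, so T = 2π/N = 1.6513 × 10³ s = 27.522 min ≈ 27.5 min.
N² > 0, so the interval is statically stable.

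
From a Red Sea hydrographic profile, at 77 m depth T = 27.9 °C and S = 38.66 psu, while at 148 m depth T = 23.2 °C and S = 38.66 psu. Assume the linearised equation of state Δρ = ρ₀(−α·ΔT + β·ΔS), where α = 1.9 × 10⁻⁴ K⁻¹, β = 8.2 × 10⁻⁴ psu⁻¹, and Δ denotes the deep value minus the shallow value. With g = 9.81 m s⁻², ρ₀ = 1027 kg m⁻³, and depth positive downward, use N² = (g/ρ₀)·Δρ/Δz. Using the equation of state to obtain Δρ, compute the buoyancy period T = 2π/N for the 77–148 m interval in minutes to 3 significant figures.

9.43 min

ΔT = -4.7 K, ΔS = +0.00 psu (deep − shallow).
Δρ/ρ₀ = −αΔT + βΔS = 8.93 × 10⁻⁴ + 0 = 8.93 × 10⁻⁴, so Δρ ≈ 0.9171 kg m⁻³.
N² = (g/ρ₀)·Δρ/Δz = g·(Δρ/ρ₀)/Δz = 9.81 × 8.93 × 10⁻⁴ / 71 = 1.2338 × 10⁻⁴ s⁻².
N = √(1.2338 × 10⁻⁴) = 0.011108 rad s⁻¹ → T = 2π/N = 565.65 s = 9.4275 min ≈ 9.43 min.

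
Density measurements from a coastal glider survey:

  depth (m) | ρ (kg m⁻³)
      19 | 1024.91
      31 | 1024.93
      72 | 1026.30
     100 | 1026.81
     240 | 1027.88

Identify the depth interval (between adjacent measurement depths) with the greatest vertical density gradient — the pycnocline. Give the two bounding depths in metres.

Compute the density gradient over each adjacent pair:
  19–31 m: Δρ/Δz = 0.02/12 = 1.7 × 10⁻³ kg m⁻⁴
  31–72 m: Δρ/Δz = 1.37/41 = 0.033 kg m⁻⁴
  72–100 m: Δρ/Δz = 0.51/28 = 0.018 kg m⁻⁴
  100–240 m: Δρ/Δz = 1.07/140 = 7.6 × 10⁻³ kg m⁻⁴
The largest gradient is in the 31–72 m interval — the pycnocline.

31–72 m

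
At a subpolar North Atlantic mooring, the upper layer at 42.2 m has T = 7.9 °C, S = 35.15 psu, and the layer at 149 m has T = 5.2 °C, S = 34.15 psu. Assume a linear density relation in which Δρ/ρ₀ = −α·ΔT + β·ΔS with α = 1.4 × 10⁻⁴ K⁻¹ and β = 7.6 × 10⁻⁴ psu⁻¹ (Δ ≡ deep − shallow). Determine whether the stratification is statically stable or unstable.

ΔT = 5.2 − 7.9 = -2.7 K and ΔS = 34.15 − 35.15 = -1.00 psu (deep − shallow).
−αΔT = 3.78 × 10⁻⁴; βΔS = -7.60 × 10⁻⁴; sum Δρ/ρ₀ = -3.82 × 10⁻⁴.
Δρ/ρ₀ < 0, so Δρ < 0: deeper water is lighter → statically unstable; the column would overturn.

unstable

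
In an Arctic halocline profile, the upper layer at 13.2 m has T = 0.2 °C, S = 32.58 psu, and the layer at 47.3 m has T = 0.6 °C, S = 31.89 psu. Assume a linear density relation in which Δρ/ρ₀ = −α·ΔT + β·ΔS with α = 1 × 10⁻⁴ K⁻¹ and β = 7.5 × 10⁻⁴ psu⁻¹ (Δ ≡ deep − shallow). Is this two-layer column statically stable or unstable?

unstable

ΔT = 0.6 − 0.2 = +0.4 K and ΔS = 31.89 − 32.58 = -0.69 psu (deep − shallow).
−αΔT = -4.00 × 10⁻⁵; βΔS = -5.175 × 10⁻⁴; sum Δρ/ρ₀ = -5.575 × 10⁻⁴.
Δρ/ρ₀ < 0, so Δρ < 0: deeper water is lighter → statically unstable; the column would overturn.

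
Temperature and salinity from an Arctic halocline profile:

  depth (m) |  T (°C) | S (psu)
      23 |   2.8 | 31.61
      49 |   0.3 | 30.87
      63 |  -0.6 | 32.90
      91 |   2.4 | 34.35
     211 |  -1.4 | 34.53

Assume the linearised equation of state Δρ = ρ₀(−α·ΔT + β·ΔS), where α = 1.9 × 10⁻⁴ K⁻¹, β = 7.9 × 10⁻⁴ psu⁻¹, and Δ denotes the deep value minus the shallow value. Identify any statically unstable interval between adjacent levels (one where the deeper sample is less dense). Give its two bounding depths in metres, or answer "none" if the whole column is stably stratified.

Evaluate Δρ/ρ₀ = −αΔT + βΔS across each adjacent pair:
  23–49 m: −αΔT+βΔS = −(1.9 × 10⁻⁴)(-2.5)+(7.9 × 10⁻⁴)(-0.74) = -1.1 × 10⁻⁴ → UNSTABLE
  49–63 m: −αΔT+βΔS = −(1.9 × 10⁻⁴)(-0.9)+(7.9 × 10⁻⁴)(+2.03) = 1.8 × 10⁻³ → stable
  63–91 m: −αΔT+βΔS = −(1.9 × 10⁻⁴)(+3.0)+(7.9 × 10⁻⁴)(+1.45) = 5.8 × 10⁻⁴ → stable
  91–211 m: −αΔT+βΔS = −(1.9 × 10⁻⁴)(-3.8)+(7.9 × 10⁻⁴)(+0.18) = 8.6 × 10⁻⁴ → stable
The 23–49 m interval has Δρ < 0: lighter water underlies denser water.

23–49 m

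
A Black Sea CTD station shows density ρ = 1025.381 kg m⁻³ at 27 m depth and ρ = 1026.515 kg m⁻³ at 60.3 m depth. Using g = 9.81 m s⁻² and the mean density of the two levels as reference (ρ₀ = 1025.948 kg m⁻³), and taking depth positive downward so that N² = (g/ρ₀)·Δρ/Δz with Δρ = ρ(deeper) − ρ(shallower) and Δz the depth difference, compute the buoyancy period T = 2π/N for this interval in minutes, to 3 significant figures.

5.80 min

Δρ = 1026.515 − 1025.381 = 1.134 kg m⁻³ over Δz = 60.3 − 27 = 33.3 m.
N² = (9.81/1025.948) × (1.134/33.3) = 3.2562 × 10⁻⁴ s⁻².
N = √(3.2562 × 10⁻⁴) = 0.018045 rad s⁻¹, so T = 2π/N = 348.20 s = 5.8033 min ≈ 5.80 min.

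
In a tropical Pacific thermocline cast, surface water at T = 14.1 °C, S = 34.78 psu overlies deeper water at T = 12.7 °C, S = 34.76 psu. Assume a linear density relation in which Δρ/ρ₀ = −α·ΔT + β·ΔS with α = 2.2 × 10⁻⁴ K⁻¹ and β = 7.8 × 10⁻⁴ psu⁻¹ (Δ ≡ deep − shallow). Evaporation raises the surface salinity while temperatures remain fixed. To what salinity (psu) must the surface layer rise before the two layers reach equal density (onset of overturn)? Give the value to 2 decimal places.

35.15 psu

Neutral buoyancy requires −α(T_deep − T_surf) + β(S_deep − S_surf′) = 0.
S_surf′ = S_deep − (α/β)·ΔT = 34.76 − (2.2 × 10⁻⁴/7.8 × 10⁻⁴)·(-1.4) = 35.1549 psu.
Increase required: 35.1549 − 34.78 = 0.3749 psu.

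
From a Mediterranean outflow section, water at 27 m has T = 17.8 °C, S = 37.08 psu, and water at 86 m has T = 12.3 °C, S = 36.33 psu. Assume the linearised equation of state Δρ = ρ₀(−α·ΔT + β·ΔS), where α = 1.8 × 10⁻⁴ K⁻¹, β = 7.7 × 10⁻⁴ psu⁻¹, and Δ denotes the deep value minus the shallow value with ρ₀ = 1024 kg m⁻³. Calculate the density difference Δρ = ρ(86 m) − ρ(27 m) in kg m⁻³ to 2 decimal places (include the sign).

ΔT = -5.5 K, ΔS = -0.75 psu (deep − shallow).
Δρ/ρ₀ = −(1.8 × 10⁻⁴)(-5.5) + (7.7 × 10⁻⁴)(-0.75) = 4.125 × 10⁻⁴.
Δρ = 1024 × (4.125 × 10⁻⁴) = +0.42 kg m⁻³.
Positive Δρ: denser below, stable.

+0.42 kg m⁻³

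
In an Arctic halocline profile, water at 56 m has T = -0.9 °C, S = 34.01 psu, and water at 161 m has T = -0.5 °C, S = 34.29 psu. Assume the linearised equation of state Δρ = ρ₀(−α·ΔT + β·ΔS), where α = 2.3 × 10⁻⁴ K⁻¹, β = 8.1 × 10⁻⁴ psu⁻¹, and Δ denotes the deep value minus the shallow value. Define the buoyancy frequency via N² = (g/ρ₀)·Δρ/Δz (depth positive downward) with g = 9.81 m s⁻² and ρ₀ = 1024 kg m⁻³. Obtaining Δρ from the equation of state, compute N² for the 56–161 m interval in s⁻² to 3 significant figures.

ΔT = +0.4 K, ΔS = +0.28 psu (deep − shallow).
Δρ/ρ₀ = −αΔT + βΔS = -9.20 × 10⁻⁵ + 2.268 × 10⁻⁴ = 1.348 × 10⁻⁴, so Δρ ≈ 0.1380 kg m⁻³.
N² = (g/ρ₀)·Δρ/Δz = g·(Δρ/ρ₀)/Δz = 9.81 × 1.348 × 10⁻⁴ / 105 = 1.2594 × 10⁻⁵ s⁻² ≈ 1.26 × 10⁻⁵ s⁻².

1.26 × 10⁻⁵ s⁻²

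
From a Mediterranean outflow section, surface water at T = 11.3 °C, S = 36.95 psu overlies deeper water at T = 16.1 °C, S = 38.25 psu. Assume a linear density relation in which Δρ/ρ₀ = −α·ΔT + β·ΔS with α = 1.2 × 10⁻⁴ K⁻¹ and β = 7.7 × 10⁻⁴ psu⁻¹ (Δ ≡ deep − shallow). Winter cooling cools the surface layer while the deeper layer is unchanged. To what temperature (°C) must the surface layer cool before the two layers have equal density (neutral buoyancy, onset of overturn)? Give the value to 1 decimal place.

7.8 °C

Neutral buoyancy requires Δρ = 0, i.e. −α(T_deep − T_surf′) + β(S_deep − S_surf) = 0.
T_surf′ = T_deep − (β/α)·ΔS = 16.1 − (7.7 × 10⁻⁴/1.2 × 10⁻⁴)·(+1.30) = 7.758 °C.
Cooling required: 11.3 − (7.758) = 3.542 °C.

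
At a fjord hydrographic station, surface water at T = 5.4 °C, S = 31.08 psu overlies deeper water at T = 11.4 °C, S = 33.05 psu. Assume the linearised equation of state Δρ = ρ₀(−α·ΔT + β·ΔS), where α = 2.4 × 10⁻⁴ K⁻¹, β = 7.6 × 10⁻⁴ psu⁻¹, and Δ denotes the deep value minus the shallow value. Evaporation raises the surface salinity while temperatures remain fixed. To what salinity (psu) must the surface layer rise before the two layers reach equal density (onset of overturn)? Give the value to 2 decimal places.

Neutral buoyancy requires −α(T_deep − T_surf) + β(S_deep − S_surf′) = 0.
S_surf′ = S_deep − (α/β)·ΔT = 33.05 − (2.4 × 10⁻⁴/7.6 × 10⁻⁴)·(+6.0) = 31.1553 psu.
Increase required: 31.1553 − 31.08 = 0.0753 psu.

31.16 psu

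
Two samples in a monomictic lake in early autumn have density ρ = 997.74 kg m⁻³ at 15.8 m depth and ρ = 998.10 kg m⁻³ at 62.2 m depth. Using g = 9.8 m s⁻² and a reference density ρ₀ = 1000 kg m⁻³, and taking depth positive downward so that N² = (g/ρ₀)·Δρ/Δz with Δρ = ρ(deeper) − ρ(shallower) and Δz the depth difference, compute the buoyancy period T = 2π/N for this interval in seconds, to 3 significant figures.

Δρ = 998.10 − 997.74 = 0.36 kg m⁻³ over Δz = 62.2 − 15.8 = 46.4 m.
N² = (9.8/1000) × (0.36/46.4) = 7.6034 × 10⁻⁵ s⁻².
N = √(7.6034 × 10⁻⁵) = 8.7197 × 10⁻³ rad s⁻¹, so T = 2π/N = 720.57 s ≈ 721 s.

721 s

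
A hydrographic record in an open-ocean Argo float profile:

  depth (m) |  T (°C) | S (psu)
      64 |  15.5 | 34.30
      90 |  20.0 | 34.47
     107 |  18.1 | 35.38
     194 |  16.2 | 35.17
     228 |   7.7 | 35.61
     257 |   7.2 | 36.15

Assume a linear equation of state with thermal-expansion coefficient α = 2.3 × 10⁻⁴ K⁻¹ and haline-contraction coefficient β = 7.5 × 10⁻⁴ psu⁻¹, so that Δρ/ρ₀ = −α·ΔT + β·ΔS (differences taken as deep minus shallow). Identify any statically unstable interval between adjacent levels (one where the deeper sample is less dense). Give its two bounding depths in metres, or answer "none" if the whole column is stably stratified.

64–90 m

Evaluate Δρ/ρ₀ = −αΔT + βΔS across each adjacent pair:
  64–90 m: −αΔT+βΔS = −(2.3 × 10⁻⁴)(+4.5)+(7.5 × 10⁻⁴)(+0.17) = -9.1 × 10⁻⁴ → UNSTABLE
  90–107 m: −αΔT+βΔS = −(2.3 × 10⁻⁴)(-1.9)+(7.5 × 10⁻⁴)(+0.91) = 1.1 × 10⁻³ → stable
  107–194 m: −αΔT+βΔS = −(2.3 × 10⁻⁴)(-1.9)+(7.5 × 10⁻⁴)(-0.21) = 2.8 × 10⁻⁴ → stable
  194–228 m: −αΔT+βΔS = −(2.3 × 10⁻⁴)(-8.5)+(7.5 × 10⁻⁴)(+0.44) = 2.3 × 10⁻³ → stable
  228–257 m: −αΔT+βΔS = −(2.3 × 10⁻⁴)(-0.5)+(7.5 × 10⁻⁴)(+0.54) = 5.2 × 10⁻⁴ → stable
The 64–90 m interval has Δρ < 0: lighter water underlies denser water.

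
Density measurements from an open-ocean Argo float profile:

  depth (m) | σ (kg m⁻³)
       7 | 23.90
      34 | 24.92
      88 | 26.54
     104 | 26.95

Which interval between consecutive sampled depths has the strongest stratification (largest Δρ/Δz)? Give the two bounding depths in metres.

7–34 m

Compute the density gradient over each adjacent pair:
  7–34 m: Δρ/Δz = 1.02/27 = 0.038 kg m⁻⁴
  34–88 m: Δρ/Δz = 1.62/54 = 0.030 kg m⁻⁴
  88–104 m: Δρ/Δz = 0.41/16 = 0.026 kg m⁻⁴
The largest gradient is in the 7–34 m interval — the pycnocline.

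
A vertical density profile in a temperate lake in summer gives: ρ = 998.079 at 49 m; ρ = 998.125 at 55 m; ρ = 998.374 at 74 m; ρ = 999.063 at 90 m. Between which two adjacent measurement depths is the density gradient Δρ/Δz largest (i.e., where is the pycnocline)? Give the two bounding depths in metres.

Compute the density gradient over each adjacent pair:
  49–55 m: Δρ/Δz = 0.046/6 = 7.7 × 10⁻³ kg m⁻⁴
  55–74 m: Δρ/Δz = 0.249/19 = 0.013 kg m⁻⁴
  74–90 m: Δρ/Δz = 0.689/16 = 0.043 kg m⁻⁴
The largest gradient is in the 74–90 m interval — the pycnocline.

74–90 m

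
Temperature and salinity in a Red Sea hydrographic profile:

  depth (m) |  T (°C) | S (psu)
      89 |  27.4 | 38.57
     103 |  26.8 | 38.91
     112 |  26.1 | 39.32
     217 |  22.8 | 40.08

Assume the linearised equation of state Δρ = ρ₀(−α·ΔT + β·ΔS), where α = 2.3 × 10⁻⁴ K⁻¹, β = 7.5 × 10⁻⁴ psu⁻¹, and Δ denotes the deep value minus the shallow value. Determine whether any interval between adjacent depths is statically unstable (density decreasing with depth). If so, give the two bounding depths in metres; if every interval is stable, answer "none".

Evaluate Δρ/ρ₀ = −αΔT + βΔS across each adjacent pair:
  89–103 m: −αΔT+βΔS = −(2.3 × 10⁻⁴)(-0.6)+(7.5 × 10⁻⁴)(+0.34) = 3.9 × 10⁻⁴ → stable
  103–112 m: −αΔT+βΔS = −(2.3 × 10⁻⁴)(-0.7)+(7.5 × 10⁻⁴)(+0.41) = 4.7 × 10⁻⁴ → stable
  112–217 m: −αΔT+βΔS = −(2.3 × 10⁻⁴)(-3.3)+(7.5 × 10⁻⁴)(+0.76) = 1.3 × 10⁻³ → stable
Every interval has Δρ > 0: the column is stably stratified throughout.

none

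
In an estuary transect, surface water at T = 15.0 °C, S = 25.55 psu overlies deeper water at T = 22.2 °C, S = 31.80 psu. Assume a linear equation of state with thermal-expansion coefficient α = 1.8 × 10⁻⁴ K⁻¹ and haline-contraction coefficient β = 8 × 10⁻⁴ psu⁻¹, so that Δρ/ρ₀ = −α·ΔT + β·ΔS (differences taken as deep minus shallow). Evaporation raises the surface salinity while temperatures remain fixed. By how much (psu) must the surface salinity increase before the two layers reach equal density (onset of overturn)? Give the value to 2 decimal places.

Neutral buoyancy requires −α(T_deep − T_surf) + β(S_deep − S_surf′) = 0.
S_surf′ = S_deep − (α/β)·ΔT = 31.80 − (1.8 × 10⁻⁴/8 × 10⁻⁴)·(+7.2) = 30.1800 psu.
Increase required: 30.1800 − 25.55 = 4.6300 psu.

4.63 psu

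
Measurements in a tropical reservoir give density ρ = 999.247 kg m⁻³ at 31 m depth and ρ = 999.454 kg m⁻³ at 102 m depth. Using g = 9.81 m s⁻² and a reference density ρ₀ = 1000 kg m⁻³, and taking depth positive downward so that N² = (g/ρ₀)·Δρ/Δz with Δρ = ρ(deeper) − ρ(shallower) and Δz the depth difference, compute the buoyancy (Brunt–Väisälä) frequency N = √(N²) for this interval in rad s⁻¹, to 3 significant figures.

5.35 × 10⁻³ rad s⁻¹

Δρ = 999.454 − 999.247 = 0.207 kg m⁻³ over Δz = 102 − 31 = 71 m.
N² = (9.81/1000) × (0.207/71) = 2.8601 × 10⁻⁵ s⁻².
N = √(2.8601 × 10⁻⁵) = 5.3480 × 10⁻³ rad s⁻¹ ≈ 5.35 × 10⁻³ rad s⁻¹.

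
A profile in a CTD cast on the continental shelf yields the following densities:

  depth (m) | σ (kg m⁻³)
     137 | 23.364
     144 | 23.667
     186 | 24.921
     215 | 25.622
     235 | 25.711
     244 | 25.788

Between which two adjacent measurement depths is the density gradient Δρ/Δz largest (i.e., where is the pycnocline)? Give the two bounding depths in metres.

137–144 m

Compute the density gradient over each adjacent pair:
  137–144 m: Δρ/Δz = 0.303/7 = 0.043 kg m⁻⁴
  144–186 m: Δρ/Δz = 1.254/42 = 0.030 kg m⁻⁴
  186–215 m: Δρ/Δz = 0.701/29 = 0.024 kg m⁻⁴
  215–235 m: Δρ/Δz = 0.089/20 = 4.4 × 10⁻³ kg m⁻⁴
  235–244 m: Δρ/Δz = 0.077/9 = 8.6 × 10⁻³ kg m⁻⁴
The largest gradient is in the 137–144 m interval — the pycnocline.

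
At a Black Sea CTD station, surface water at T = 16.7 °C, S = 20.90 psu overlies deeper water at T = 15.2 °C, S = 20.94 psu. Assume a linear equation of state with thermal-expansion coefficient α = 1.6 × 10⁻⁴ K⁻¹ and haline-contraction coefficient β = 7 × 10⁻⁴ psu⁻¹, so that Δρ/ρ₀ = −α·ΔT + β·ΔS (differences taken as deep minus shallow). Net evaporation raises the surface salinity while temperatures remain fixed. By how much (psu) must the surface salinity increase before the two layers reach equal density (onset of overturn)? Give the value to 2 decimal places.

0.38 psu

Neutral buoyancy requires −α(T_deep − T_surf) + β(S_deep − S_surf′) = 0.
S_surf′ = S_deep − (α/β)·ΔT = 20.94 − (1.6 × 10⁻⁴/7 × 10⁻⁴)·(-1.5) = 21.2829 psu.
Increase required: 21.2829 − 20.90 = 0.3829 psu.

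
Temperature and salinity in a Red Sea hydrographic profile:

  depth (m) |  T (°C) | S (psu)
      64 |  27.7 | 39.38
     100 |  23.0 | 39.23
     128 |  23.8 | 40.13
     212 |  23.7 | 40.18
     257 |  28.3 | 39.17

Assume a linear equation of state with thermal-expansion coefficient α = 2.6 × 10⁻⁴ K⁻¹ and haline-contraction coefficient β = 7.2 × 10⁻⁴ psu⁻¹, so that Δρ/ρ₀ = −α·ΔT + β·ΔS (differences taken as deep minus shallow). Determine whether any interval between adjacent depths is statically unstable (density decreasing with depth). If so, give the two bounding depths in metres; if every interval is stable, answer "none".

212–257 m

Evaluate Δρ/ρ₀ = −αΔT + βΔS across each adjacent pair:
  64–100 m: −αΔT+βΔS = −(2.6 × 10⁻⁴)(-4.7)+(7.2 × 10⁻⁴)(-0.15) = 1.1 × 10⁻³ → stable
  100–128 m: −αΔT+βΔS = −(2.6 × 10⁻⁴)(+0.8)+(7.2 × 10⁻⁴)(+0.90) = 4.4 × 10⁻⁴ → stable
  128–212 m: −αΔT+βΔS = −(2.6 × 10⁻⁴)(-0.1)+(7.2 × 10⁻⁴)(+0.05) = 6.2 × 10⁻⁵ → stable
  212–257 m: −αΔT+βΔS = −(2.6 × 10⁻⁴)(+4.6)+(7.2 × 10⁻⁴)(-1.01) = -1.9 × 10⁻³ → UNSTABLE
The 212–257 m interval has Δρ < 0: lighter water underlies denser water.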